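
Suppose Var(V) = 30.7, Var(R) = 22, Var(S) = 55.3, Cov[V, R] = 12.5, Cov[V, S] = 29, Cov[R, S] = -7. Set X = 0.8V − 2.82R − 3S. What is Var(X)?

Var(X) = 378.2608

Var(X) = a²·Var(V) + b²·Var(R) + c²·Var(S) + 2ab·Cov[V, R] + 2ac·Cov[V, S] + 2bc·Cov[R, S], with a = 0.8, b = -2.82, c = -3.
= 19.648 + 174.9528 + 497.7 + (-56.4) + (-139.2) + (-118.44)
= 378.2608.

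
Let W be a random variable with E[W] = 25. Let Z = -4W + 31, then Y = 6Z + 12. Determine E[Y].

E[Z] = (-4)·25 + 31 = -69.
E[Y] = 6·(-69) + 12 = -402.

E[Y] = -402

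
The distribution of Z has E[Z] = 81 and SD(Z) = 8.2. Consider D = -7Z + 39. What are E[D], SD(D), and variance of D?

D = -7Z + 39 is linear with a = -7, b = 39.
E[D] = a·E[Z] + b = (-7)·81 + 39 = -528.
SD(D) = |a|·SD(Z) = |-7|·8.2 = 57.4.
variance of Z = 8.2² = 67.24.
variance of D = a²·variance of Z = (-7)²·67.24 = 3294.76 (the additive constant 39 does not affect variance).

E[D] = -528, SD(D) = 57.4, variance of D = 3294.76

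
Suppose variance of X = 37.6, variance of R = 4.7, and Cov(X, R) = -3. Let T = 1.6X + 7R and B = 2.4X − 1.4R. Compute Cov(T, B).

By bilinearity, Cov(T, B) = ac·variance of X + bd·variance of R + (ad+bc)·Cov(X, R), with a=1.6, b=7, c=2.4, d=-1.4.
ac·variance of X = 1.6·2.4·37.6 = 144.384
bd·variance of R = 7·(-1.4)·4.7 = -46.06
(ad+bc)·Cov(X, R) = (14.56)·(-3) = -43.68
Cov(T, B) = 144.384 + (-46.06) + (-43.68) = 54.644.

Cov(T, B) = 54.644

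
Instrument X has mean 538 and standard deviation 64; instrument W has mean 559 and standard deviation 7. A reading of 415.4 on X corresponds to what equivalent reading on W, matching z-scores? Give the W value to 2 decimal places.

W = 545.59

z = (415.4 − 538)/64 ≈ -1.9156.
W = 559 + z·7 = 559 + (415.4 − 538)·7/64 ≈ 545.59.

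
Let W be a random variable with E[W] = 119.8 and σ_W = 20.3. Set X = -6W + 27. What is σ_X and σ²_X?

X = -6W + 27 is linear with a = -6, b = 27.
σ_X = |a|·σ_W = |-6|·20.3 = 121.8.
σ²_W = 20.3² = 412.09.
σ²_X = a²·σ²_W = (-6)²·412.09 = 14835.24 (the additive constant 27 does not affect variance).

σ_X = 121.8, σ²_X = 14835.24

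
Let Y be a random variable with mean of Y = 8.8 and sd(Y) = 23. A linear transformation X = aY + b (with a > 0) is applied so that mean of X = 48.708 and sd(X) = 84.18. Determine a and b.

a = 3.66, b = 16.5

sd(X) = a·sd(Y) (a > 0), so a = 84.18/23 = 3.66.
mean of X = a·mean of Y + b, so b = 48.708 − 3.66·8.8 = 16.5.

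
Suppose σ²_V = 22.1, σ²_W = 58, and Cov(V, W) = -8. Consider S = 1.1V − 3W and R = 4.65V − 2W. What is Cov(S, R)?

Cov(S, R) = 590.2415

By bilinearity, Cov(S, R) = ac·σ²_V + bd·σ²_W + (ad+bc)·Cov(V, W), with a=1.1, b=-3, c=4.65, d=-2.
ac·σ²_V = 1.1·4.65·22.1 = 113.0415
bd·σ²_W = (-3)·(-2)·58 = 348
(ad+bc)·Cov(V, W) = (-16.15)·(-8) = 129.2
Cov(S, R) = 113.0415 + 348 + 129.2 = 590.2415.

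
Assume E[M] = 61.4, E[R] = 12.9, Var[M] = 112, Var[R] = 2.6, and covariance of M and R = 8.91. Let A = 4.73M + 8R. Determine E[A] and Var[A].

E[A] = 393.622, Var[A] = 3346.4736

E[A] = 4.73·E[M] + 8·E[R] = 4.73·61.4 + 8·12.9 = 393.622.
Var[A] = a²·Var[M] + b²·Var[R] + 2ab·covariance of M and R with a = 4.73, b = 8.
= 4.73²·112 + 8²·2.6 + 2·4.73·8·8.91
= 2505.7648 + 166.4 + 674.3088 = 3346.4736.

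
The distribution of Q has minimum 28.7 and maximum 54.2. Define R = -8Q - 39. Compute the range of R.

Range(R) = 204

Range of Q = 54.2 − 28.7 = 25.5.
Range(R) = |a|·Range(Q) = |-8|·25.5 = 204.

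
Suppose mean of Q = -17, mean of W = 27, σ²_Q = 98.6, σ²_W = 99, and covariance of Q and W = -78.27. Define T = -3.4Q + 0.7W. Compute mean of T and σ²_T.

mean of T = 76.7, σ²_T = 1560.8912

mean of T = (-3.4)·mean of Q + 0.7·mean of W = (-3.4)·(-17) + 0.7·27 = 76.7.
σ²_T = a²·σ²_Q + b²·σ²_W + 2ab·covariance of Q and W with a = -3.4, b = 0.7.
= (-3.4)²·98.6 + 0.7²·99 + 2·(-3.4)·0.7·(-78.27)
= 1139.816 + 48.51 + 372.5652 = 1560.8912.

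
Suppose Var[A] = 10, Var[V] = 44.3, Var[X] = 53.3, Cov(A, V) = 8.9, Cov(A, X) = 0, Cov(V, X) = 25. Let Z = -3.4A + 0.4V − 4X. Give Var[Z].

Var[Z] = a²·Var[A] + b²·Var[V] + c²·Var[X] + 2ab·Cov(A, V) + 2ac·Cov(A, X) + 2bc·Cov(V, X), with a = -3.4, b = 0.4, c = -4.
= 115.6 + 7.088 + 852.8 + (-24.208) + 0 + (-80)
= 871.28.

Var[Z] = 871.28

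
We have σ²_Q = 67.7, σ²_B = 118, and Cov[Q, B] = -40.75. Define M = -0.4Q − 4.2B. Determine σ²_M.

σ²_M = 1955.432

σ²_M = a²·σ²_Q + b²·σ²_B + 2ab·Cov[Q, B] with a = -0.4, b = -4.2.
= (-0.4)²·67.7 + (-4.2)²·118 + 2·(-0.4)·(-4.2)·(-40.75)
= 10.832 + 2081.52 + (-136.92) = 1955.432.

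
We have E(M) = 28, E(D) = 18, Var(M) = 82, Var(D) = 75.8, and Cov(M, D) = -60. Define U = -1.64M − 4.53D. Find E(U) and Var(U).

E(U) = (-1.64)·E(M) + (-4.53)·E(D) = (-1.64)·28 + (-4.53)·18 = -127.46.
Var(U) = a²·Var(M) + b²·Var(D) + 2ab·Cov(M, D) with a = -1.64, b = -4.53.
= (-1.64)²·82 + (-4.53)²·75.8 + 2·(-1.64)·(-4.53)·(-60)
= 220.5472 + 1555.48422 + (-891.504) = 884.52742.

E(U) = -127.46, Var(U) = 884.52742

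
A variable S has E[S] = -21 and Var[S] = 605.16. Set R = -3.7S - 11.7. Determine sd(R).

sd(R) = 91.02

R = -3.7S - 11.7 is linear with a = -3.7, b = -11.7.
sd(S) = √605.16 = 24.6.
sd(R) = |a|·sd(S) = |-3.7|·24.6 = 91.02.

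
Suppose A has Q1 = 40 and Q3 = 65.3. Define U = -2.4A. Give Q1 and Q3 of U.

Q1(U) = -156.72, Q3(U) = -96

a = -2.4 < 0 reverses order: Q1(U) comes from Q3(A), Q3(U) from Q1(A).
Q1(U) = (-2.4)·65.3 = -156.72; Q3(U) = (-2.4)·40 = -96.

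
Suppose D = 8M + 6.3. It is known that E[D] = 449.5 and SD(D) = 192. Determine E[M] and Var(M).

E[M] = 55.4, Var(M) = 576

From D = 8M + 6.3: E[D] = a·E[M] + b, so E[M] = (E[D] − b)/a = (449.5 − 6.3)/8 = 55.4.
Var(D) = 192² = 36864.
Var(D) = a²·Var(M), so Var(M) = 36864/8² = 576.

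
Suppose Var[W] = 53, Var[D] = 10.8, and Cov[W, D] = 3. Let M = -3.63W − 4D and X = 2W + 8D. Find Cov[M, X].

Cov[M, X] = -841.5

By bilinearity, Cov[M, X] = ac·Var[W] + bd·Var[D] + (ad+bc)·Cov[W, D], with a=-3.63, b=-4, c=2, d=8.
ac·Var[W] = (-3.63)·2·53 = -384.78
bd·Var[D] = (-4)·8·10.8 = -345.6
(ad+bc)·Cov[W, D] = (-37.04)·3 = -111.12
Cov[M, X] = -384.78 + (-345.6) + (-111.12) = -841.5.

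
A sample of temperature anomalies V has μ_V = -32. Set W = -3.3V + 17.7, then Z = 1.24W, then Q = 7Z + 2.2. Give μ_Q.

μ_W = (-3.3)·(-32) + 17.7 = 123.3.
μ_Z = 1.24·123.3 = 152.892.
μ_Q = 7·152.892 + 2.2 = 1072.444.

μ_Q = 1072.444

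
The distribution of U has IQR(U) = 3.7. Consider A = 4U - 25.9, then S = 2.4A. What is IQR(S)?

IQR(S) = 35.52

IQR(A) = |4|·3.7 = 14.8.
IQR(S) = |2.4|·14.8 = 35.52.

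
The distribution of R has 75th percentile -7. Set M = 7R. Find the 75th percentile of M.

Since a = 7 > 0 the transformation is increasing, so the 75th percentile of M = a·(P_{75} of R) + b = 7·(-7) = -49.

75th percentile of M = -49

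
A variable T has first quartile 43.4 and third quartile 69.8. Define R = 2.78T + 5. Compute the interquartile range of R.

IQR of T = Q3 − Q1 = 69.8 − 43.4 = 26.4.
Under R = aT + b, IQR(R) = |a|·IQR(T) = |2.78|·26.4 = 73.392 (shifts cancel; spread scales by |a|).

IQR(R) = 73.392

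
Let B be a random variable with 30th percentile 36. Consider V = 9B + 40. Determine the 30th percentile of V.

Since a = 9 > 0 the transformation is increasing, so the 30th percentile of V = a·(P_{30} of B) + b = 9·36 + 40 = 364.

30th percentile of V = 364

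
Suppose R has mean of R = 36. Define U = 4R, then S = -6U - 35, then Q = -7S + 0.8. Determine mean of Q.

mean of Q = 6293.8

mean of U = 4·36 = 144.
mean of S = (-6)·144 + (-35) = -899.
mean of Q = (-7)·(-899) + 0.8 = 6293.8.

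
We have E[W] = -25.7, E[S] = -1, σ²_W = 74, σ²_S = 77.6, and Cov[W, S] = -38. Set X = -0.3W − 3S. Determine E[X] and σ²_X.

E[X] = 10.71, σ²_X = 636.66

E[X] = (-0.3)·E[W] + (-3)·E[S] = (-0.3)·(-25.7) + (-3)·(-1) = 10.71.
σ²_X = a²·σ²_W + b²·σ²_S + 2ab·Cov[W, S] with a = -0.3, b = -3.
= (-0.3)²·74 + (-3)²·77.6 + 2·(-0.3)·(-3)·(-38)
= 6.66 + 698.4 + (-68.4) = 636.66.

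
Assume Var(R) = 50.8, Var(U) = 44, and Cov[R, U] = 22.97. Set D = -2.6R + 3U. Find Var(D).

Var(D) = a²·Var(R) + b²·Var(U) + 2ab·Cov[R, U] with a = -2.6, b = 3.
= (-2.6)²·50.8 + 3²·44 + 2·(-2.6)·3·22.97
= 343.408 + 396 + (-358.332) = 381.076.

Var(D) = 381.076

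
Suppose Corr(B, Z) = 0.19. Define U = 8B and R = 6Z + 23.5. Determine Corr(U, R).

Linear rescalings preserve correlation up to sign; here the slopes 8 and 6 have the same sign, so Corr(U, R) = Corr(B, Z) = 0.19.

Corr(U, R) = 0.19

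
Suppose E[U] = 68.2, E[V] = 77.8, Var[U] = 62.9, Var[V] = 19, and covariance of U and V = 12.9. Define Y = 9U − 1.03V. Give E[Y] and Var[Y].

E[Y] = 533.666, Var[Y] = 4875.8911

E[Y] = 9·E[U] + (-1.03)·E[V] = 9·68.2 + (-1.03)·77.8 = 533.666.
Var[Y] = a²·Var[U] + b²·Var[V] + 2ab·covariance of U and V with a = 9, b = -1.03.
= 9²·62.9 + (-1.03)²·19 + 2·9·(-1.03)·12.9
= 5094.9 + 20.1571 + (-239.166) = 4875.8911.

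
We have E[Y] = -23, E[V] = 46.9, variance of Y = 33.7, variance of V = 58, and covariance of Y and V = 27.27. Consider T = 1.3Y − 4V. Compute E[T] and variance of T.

E[T] = -217.5, variance of T = 701.345

E[T] = 1.3·E[Y] + (-4)·E[V] = 1.3·(-23) + (-4)·46.9 = -217.5.
variance of T = a²·variance of Y + b²·variance of V + 2ab·covariance of Y and V with a = 1.3, b = -4.
= 1.3²·33.7 + (-4)²·58 + 2·1.3·(-4)·27.27
= 56.953 + 928 + (-283.608) = 701.345.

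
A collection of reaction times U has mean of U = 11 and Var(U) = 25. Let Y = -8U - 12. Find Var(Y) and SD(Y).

Var(Y) = 1600, SD(Y) = 40

Y = -8U - 12 is linear with a = -8, b = -12.
Var(Y) = a²·Var(U) = (-8)²·25 = 1600 (the additive constant -12 does not affect variance).
SD(U) = √25 = 5.
SD(Y) = |a|·SD(U) = |-8|·5 = 40.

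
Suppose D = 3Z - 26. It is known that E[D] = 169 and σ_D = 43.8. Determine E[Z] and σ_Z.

From D = 3Z - 26: E[D] = a·E[Z] + b, so E[Z] = (E[D] − b)/a = (169 − (-26))/3 = 65.
σ_D = |a|·σ_Z, so σ_Z = 43.8/|3| = 14.6.

E[Z] = 65, σ_Z = 14.6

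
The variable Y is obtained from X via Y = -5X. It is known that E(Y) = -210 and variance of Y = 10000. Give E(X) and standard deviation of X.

E(X) = 42, standard deviation of X = 20

From Y = -5X: E(Y) = a·E(X) + b, so E(X) = (E(Y) − b)/a = (-210 − 0)/(-5) = 42.
standard deviation of Y = √10000 = 100.
standard deviation of Y = |a|·standard deviation of X, so standard deviation of X = 100/|-5| = 20.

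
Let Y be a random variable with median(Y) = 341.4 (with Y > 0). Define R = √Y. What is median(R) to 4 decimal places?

median(R) = 18.477

√Y is monotone on this domain, so median(R) = √(341.4) ≈ 18.477.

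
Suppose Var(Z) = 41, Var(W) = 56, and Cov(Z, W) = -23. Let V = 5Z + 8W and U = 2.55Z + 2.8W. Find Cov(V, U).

Cov(V, U) = 985.95

By bilinearity, Cov(V, U) = ac·Var(Z) + bd·Var(W) + (ad+bc)·Cov(Z, W), with a=5, b=8, c=2.55, d=2.8.
ac·Var(Z) = 5·2.55·41 = 522.75
bd·Var(W) = 8·2.8·56 = 1254.4
(ad+bc)·Cov(Z, W) = (34.4)·(-23) = -791.2
Cov(V, U) = 522.75 + 1254.4 + (-791.2) = 985.95.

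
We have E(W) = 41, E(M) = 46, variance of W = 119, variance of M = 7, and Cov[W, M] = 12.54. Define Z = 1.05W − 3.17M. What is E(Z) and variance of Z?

E(Z) = 1.05·E(W) + (-3.17)·E(M) = 1.05·41 + (-3.17)·46 = -102.77.
variance of Z = a²·variance of W + b²·variance of M + 2ab·Cov[W, M] with a = 1.05, b = -3.17.
= 1.05²·119 + (-3.17)²·7 + 2·1.05·(-3.17)·12.54
= 131.1975 + 70.3423 + (-83.47878) = 118.06102.

E(Z) = -102.77, variance of Z = 118.06102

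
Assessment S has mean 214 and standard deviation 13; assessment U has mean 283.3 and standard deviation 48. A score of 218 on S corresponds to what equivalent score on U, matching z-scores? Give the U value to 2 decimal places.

z = (218 − 214)/13 ≈ 0.3077.
U = 283.3 + z·48 = 283.3 + (218 − 214)·48/13 ≈ 298.07.

U = 298.07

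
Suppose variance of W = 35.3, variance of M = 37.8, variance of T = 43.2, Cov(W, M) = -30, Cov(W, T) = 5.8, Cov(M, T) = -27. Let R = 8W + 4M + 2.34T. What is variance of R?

variance of R = a²·variance of W + b²·variance of M + c²·variance of T + 2ab·Cov(W, M) + 2ac·Cov(W, T) + 2bc·Cov(M, T), with a = 8, b = 4, c = 2.34.
= 2259.2 + 604.8 + 236.54592 + (-1920) + 217.152 + (-505.44)
= 892.25792.

variance of R = 892.25792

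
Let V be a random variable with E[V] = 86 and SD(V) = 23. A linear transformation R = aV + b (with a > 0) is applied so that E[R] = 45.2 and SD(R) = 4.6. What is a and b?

SD(R) = a·SD(V) (a > 0), so a = 4.6/23 = 0.2.
E[R] = a·E[V] + b, so b = 45.2 − 0.2·86 = 28.

a = 0.2, b = 28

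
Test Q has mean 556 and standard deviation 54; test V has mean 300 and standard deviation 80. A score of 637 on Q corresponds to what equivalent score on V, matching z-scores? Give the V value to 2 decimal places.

V = 420.00

z = (637 − 556)/54 = 1.5.
V = 300 + z·80 = 300 + (637 − 556)·80/54 = 420.00.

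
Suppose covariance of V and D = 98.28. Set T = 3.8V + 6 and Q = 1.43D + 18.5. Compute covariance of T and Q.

covariance of T and Q = a·c·covariance of V and D = 3.8·1.43·98.28 = 534.05352. Additive constants drop out.

covariance of T and Q = 534.05352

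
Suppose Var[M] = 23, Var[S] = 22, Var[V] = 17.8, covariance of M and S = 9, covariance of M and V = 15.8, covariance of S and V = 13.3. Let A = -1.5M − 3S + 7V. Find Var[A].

Var[A] = a²·Var[M] + b²·Var[S] + c²·Var[V] + 2ab·covariance of M and S + 2ac·covariance of M and V + 2bc·covariance of S and V, with a = -1.5, b = -3, c = 7.
= 51.75 + 198 + 872.2 + 81 + (-331.8) + (-558.6)
= 312.55.

Var[A] = 312.55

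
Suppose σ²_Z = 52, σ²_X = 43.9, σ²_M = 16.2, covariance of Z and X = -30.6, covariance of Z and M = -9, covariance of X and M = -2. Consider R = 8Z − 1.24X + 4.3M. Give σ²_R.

σ²_R = a²·σ²_Z + b²·σ²_X + c²·σ²_M + 2ab·covariance of Z and X + 2ac·covariance of Z and M + 2bc·covariance of X and M, with a = 8, b = -1.24, c = 4.3.
= 3328 + 67.50064 + 299.538 + 607.104 + (-619.2) + 21.328
= 3704.27064.

σ²_R = 3704.27064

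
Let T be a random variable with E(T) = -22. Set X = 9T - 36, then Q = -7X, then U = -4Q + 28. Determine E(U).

E(U) = -6524

E(X) = 9·(-22) + (-36) = -234.
E(Q) = (-7)·(-234) = 1638.
E(U) = (-4)·1638 + 28 = -6524.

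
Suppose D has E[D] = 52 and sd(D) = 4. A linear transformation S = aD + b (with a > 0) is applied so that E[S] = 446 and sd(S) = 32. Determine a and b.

sd(S) = a·sd(D) (a > 0), so a = 32/4 = 8.
E[S] = a·E[D] + b, so b = 446 − 8·52 = 30.

a = 8, b = 30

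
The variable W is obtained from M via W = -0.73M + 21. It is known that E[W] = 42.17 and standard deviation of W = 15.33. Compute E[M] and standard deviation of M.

E[M] = -29, standard deviation of M = 21

From W = -0.73M + 21: E[W] = a·E[M] + b, so E[M] = (E[W] − b)/a = (42.17 − 21)/(-0.73) = -29.
standard deviation of W = |a|·standard deviation of M, so standard deviation of M = 15.33/|-0.73| = 21.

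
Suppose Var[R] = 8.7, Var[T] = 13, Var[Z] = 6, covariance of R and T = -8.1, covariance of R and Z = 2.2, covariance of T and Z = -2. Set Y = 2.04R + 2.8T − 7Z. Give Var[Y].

Var[Y] = 355.15952

Var[Y] = a²·Var[R] + b²·Var[T] + c²·Var[Z] + 2ab·covariance of R and T + 2ac·covariance of R and Z + 2bc·covariance of T and Z, with a = 2.04, b = 2.8, c = -7.
= 36.20592 + 101.92 + 294 + (-92.5344) + (-62.832) + 78.4
= 355.15952.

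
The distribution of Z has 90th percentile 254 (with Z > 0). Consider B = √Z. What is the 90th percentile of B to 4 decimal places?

√Z is increasing, so P_{90}(B) = g(P_{90}(Z)) ≈ 15.9374.

90th percentile of B = 15.9374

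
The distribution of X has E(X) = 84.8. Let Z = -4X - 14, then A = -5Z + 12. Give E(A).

E(Z) = (-4)·84.8 + (-14) = -353.2.
E(A) = (-5)·(-353.2) + 12 = 1778.

E(A) = 1778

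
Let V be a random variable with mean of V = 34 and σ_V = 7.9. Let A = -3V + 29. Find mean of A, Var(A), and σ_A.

A = -3V + 29 is linear with a = -3, b = 29.
mean of A = a·mean of V + b = (-3)·34 + 29 = -73.
Var(V) = 7.9² = 62.41.
Var(A) = a²·Var(V) = (-3)²·62.41 = 561.69 (the additive constant 29 does not affect variance).
σ_A = |a|·σ_V = |-3|·7.9 = 23.7.

mean of A = -73, Var(A) = 561.69, σ_A = 23.7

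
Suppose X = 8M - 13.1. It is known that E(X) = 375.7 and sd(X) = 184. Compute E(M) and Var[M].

From X = 8M - 13.1: E(X) = a·E(M) + b, so E(M) = (E(X) − b)/a = (375.7 − (-13.1))/8 = 48.6.
Var[X] = 184² = 33856.
Var[X] = a²·Var[M], so Var[M] = 33856/8² = 529.

E(M) = 48.6, Var[M] = 529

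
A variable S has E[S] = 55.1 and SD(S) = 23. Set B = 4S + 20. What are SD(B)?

B = 4S + 20 is linear with a = 4, b = 20.
SD(B) = |a|·SD(S) = |4|·23 = 92.

SD(B) = 92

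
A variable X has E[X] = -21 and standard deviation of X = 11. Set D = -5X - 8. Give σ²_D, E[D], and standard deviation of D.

σ²_D = 3025, E[D] = 97, standard deviation of D = 55

D = -5X - 8 is linear with a = -5, b = -8.
σ²_X = 11² = 121.
σ²_D = a²·σ²_X = (-5)²·121 = 3025 (the additive constant -8 does not affect variance).
E[D] = a·E[X] + b = (-5)·(-21) + (-8) = 97.
standard deviation of D = |a|·standard deviation of X = |-5|·11 = 55.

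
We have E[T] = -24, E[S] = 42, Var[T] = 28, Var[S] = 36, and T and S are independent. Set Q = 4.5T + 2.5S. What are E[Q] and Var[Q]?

E[Q] = -3, Var[Q] = 792

E[Q] = 4.5·E[T] + 2.5·E[S] = 4.5·(-24) + 2.5·42 = -3.
Var[Q] = a²·Var[T] + b²·Var[S] + 2ab·covariance of T and S with a = 4.5, b = 2.5.
Independence gives covariance of T and S = 0.
= 4.5²·28 + 2.5²·36 + 2·4.5·2.5·0
= 567 + 225 + 0 = 792.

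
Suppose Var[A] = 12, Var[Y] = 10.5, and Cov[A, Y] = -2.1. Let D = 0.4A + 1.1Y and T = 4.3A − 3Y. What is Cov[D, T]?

Cov[D, T] = -21.423

By bilinearity, Cov[D, T] = ac·Var[A] + bd·Var[Y] + (ad+bc)·Cov[A, Y], with a=0.4, b=1.1, c=4.3, d=-3.
ac·Var[A] = 0.4·4.3·12 = 20.64
bd·Var[Y] = 1.1·(-3)·10.5 = -34.65
(ad+bc)·Cov[A, Y] = (3.53)·(-2.1) = -7.413
Cov[D, T] = 20.64 + (-34.65) + (-7.413) = -21.423.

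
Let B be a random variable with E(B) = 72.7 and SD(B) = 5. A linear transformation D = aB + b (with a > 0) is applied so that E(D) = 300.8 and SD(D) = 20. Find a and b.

a = 4, b = 10

SD(D) = a·SD(B) (a > 0), so a = 20/5 = 4.
E(D) = a·E(B) + b, so b = 300.8 − 4·72.7 = 10.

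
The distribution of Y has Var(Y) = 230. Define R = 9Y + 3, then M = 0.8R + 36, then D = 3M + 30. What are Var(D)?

Var(D) = 107308.8

Var(R) = 9²·230 = 18630.
Var(M) = 0.8²·18630 = 11923.2.
Var(D) = 3²·11923.2 = 107308.8.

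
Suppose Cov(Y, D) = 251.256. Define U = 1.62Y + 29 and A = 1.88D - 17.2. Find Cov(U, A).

Cov(U, A) = 765.2252736

Cov(U, A) = a·c·Cov(Y, D) = 1.62·1.88·251.256 = 765.2252736. Additive constants drop out.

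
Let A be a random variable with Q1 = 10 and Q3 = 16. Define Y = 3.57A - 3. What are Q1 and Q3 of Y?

a = 3.57 > 0: Q1(Y) = a·Q1(A)+b = 32.7, Q3(Y) = a·Q3(A)+b = 54.12.

Q1(Y) = 32.7, Q3(Y) = 54.12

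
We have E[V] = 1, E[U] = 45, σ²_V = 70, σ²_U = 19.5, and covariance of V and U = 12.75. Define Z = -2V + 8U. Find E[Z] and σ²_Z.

E[Z] = (-2)·E[V] + 8·E[U] = (-2)·1 + 8·45 = 358.
σ²_Z = a²·σ²_V + b²·σ²_U + 2ab·covariance of V and U with a = -2, b = 8.
= (-2)²·70 + 8²·19.5 + 2·(-2)·8·12.75
= 280 + 1248 + (-408) = 1120.

E[Z] = 358, σ²_Z = 1120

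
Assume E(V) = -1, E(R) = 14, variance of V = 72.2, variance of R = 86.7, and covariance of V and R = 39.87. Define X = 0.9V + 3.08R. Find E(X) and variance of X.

E(X) = 0.9·E(V) + 3.08·E(R) = 0.9·(-1) + 3.08·14 = 42.22.
variance of X = a²·variance of V + b²·variance of R + 2ab·covariance of V and R with a = 0.9, b = 3.08.
= 0.9²·72.2 + 3.08²·86.7 + 2·0.9·3.08·39.87
= 58.482 + 822.47088 + 221.03928 = 1101.99216.

E(X) = 42.22, variance of X = 1101.99216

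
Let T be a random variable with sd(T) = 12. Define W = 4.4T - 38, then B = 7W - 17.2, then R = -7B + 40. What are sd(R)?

sd(W) = |4.4|·12 = 52.8.
sd(B) = |7|·52.8 = 369.6.
sd(R) = |-7|·369.6 = 2587.2.

sd(R) = 2587.2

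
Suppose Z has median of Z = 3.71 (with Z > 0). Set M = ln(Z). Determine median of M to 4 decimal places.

ln(Z) is monotone on this domain, so median of M = ln(3.71) ≈ 1.311.

median of M = 1.311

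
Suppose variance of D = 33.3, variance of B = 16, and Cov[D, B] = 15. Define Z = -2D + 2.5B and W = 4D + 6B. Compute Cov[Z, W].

Cov[Z, W] = -56.4

By bilinearity, Cov[Z, W] = ac·variance of D + bd·variance of B + (ad+bc)·Cov[D, B], with a=-2, b=2.5, c=4, d=6.
ac·variance of D = (-2)·4·33.3 = -266.4
bd·variance of B = 2.5·6·16 = 240
(ad+bc)·Cov[D, B] = (-2)·15 = -30
Cov[Z, W] = -266.4 + 240 + (-30) = -56.4.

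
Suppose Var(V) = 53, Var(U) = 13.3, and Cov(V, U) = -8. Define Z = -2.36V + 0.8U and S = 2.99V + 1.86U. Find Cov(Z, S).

Cov(Z, S) = -338.218

By bilinearity, Cov(Z, S) = ac·Var(V) + bd·Var(U) + (ad+bc)·Cov(V, U), with a=-2.36, b=0.8, c=2.99, d=1.86.
ac·Var(V) = (-2.36)·2.99·53 = -373.9892
bd·Var(U) = 0.8·1.86·13.3 = 19.7904
(ad+bc)·Cov(V, U) = (-1.9976)·(-8) = 15.9808
Cov(Z, S) = -373.9892 + 19.7904 + 15.9808 = -338.218.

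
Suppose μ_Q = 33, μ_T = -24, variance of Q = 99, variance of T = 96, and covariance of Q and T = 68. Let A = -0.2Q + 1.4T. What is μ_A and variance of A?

μ_A = -40.2, variance of A = 154.04

μ_A = (-0.2)·μ_Q + 1.4·μ_T = (-0.2)·33 + 1.4·(-24) = -40.2.
variance of A = a²·variance of Q + b²·variance of T + 2ab·covariance of Q and T with a = -0.2, b = 1.4.
= (-0.2)²·99 + 1.4²·96 + 2·(-0.2)·1.4·68
= 3.96 + 188.16 + (-38.08) = 154.04.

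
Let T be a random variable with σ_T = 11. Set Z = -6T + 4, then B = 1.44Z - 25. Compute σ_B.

σ_B = 95.04

σ_Z = |-6|·11 = 66.
σ_B = |1.44|·66 = 95.04.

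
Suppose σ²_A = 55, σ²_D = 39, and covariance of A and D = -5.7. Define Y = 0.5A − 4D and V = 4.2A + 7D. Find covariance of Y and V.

By bilinearity, covariance of Y and V = ac·σ²_A + bd·σ²_D + (ad+bc)·covariance of A and D, with a=0.5, b=-4, c=4.2, d=7.
ac·σ²_A = 0.5·4.2·55 = 115.5
bd·σ²_D = (-4)·7·39 = -1092
(ad+bc)·covariance of A and D = (-13.3)·(-5.7) = 75.81
covariance of Y and V = 115.5 + (-1092) + 75.81 = -900.69.

covariance of Y and V = -900.69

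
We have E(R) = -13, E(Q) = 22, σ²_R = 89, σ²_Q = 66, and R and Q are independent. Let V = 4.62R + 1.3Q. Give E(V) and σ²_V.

E(V) = 4.62·E(R) + 1.3·E(Q) = 4.62·(-13) + 1.3·22 = -31.46.
σ²_V = a²·σ²_R + b²·σ²_Q + 2ab·covariance of R and Q with a = 4.62, b = 1.3.
Independence gives covariance of R and Q = 0.
= 4.62²·89 + 1.3²·66 + 2·4.62·1.3·0
= 1899.6516 + 111.54 + 0 = 2011.1916.

E(V) = -31.46, σ²_V = 2011.1916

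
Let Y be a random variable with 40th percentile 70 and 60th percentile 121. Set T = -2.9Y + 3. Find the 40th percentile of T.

Since a = -2.9 < 0 the transformation is decreasing, reversing order: the 40th percentile of T corresponds to the 60th percentile of Y.
So P_{40}(T) = a·P_{60}(Y) + b = (-2.9)·121 + 3 = -347.9.

40th percentile of T = -347.9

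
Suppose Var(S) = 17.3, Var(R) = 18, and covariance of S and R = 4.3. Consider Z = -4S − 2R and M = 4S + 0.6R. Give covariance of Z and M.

covariance of Z and M = -343.12

By bilinearity, covariance of Z and M = ac·Var(S) + bd·Var(R) + (ad+bc)·covariance of S and R, with a=-4, b=-2, c=4, d=0.6.
ac·Var(S) = (-4)·4·17.3 = -276.8
bd·Var(R) = (-2)·0.6·18 = -21.6
(ad+bc)·covariance of S and R = (-10.4)·4.3 = -44.72
covariance of Z and M = -276.8 + (-21.6) + (-44.72) = -343.12.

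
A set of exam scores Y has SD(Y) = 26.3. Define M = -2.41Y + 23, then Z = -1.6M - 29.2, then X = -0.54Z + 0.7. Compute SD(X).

SD(X) = 54.762912

SD(M) = |-2.41|·26.3 = 63.383.
SD(Z) = |-1.6|·63.383 = 101.4128.
SD(X) = |-0.54|·101.4128 = 54.762912.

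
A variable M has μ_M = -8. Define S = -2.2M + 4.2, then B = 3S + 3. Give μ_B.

μ_B = 68.4

μ_S = (-2.2)·(-8) + 4.2 = 21.8.
μ_B = 3·21.8 + 3 = 68.4.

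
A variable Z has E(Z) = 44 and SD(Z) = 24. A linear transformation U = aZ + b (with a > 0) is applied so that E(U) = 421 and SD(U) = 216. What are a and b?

SD(U) = a·SD(Z) (a > 0), so a = 216/24 = 9.
E(U) = a·E(Z) + b, so b = 421 − 9·44 = 25.

a = 9, b = 25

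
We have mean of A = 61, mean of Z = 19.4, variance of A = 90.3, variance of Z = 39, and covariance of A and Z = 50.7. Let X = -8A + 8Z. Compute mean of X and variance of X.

mean of X = -332.8, variance of X = 1785.6

mean of X = (-8)·mean of A + 8·mean of Z = (-8)·61 + 8·19.4 = -332.8.
variance of X = a²·variance of A + b²·variance of Z + 2ab·covariance of A and Z with a = -8, b = 8.
= (-8)²·90.3 + 8²·39 + 2·(-8)·8·50.7
= 5779.2 + 2496 + (-6489.6) = 1785.6.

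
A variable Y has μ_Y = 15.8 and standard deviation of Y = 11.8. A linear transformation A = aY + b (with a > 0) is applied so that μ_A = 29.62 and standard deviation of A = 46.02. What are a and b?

a = 3.9, b = -32

standard deviation of A = a·standard deviation of Y (a > 0), so a = 46.02/11.8 = 3.9.
μ_A = a·μ_Y + b, so b = 29.62 − 3.9·15.8 = -32.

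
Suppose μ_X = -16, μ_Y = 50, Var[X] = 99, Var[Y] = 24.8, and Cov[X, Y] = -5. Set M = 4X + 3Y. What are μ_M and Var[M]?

μ_M = 86, Var[M] = 1687.2

μ_M = 4·μ_X + 3·μ_Y = 4·(-16) + 3·50 = 86.
Var[M] = a²·Var[X] + b²·Var[Y] + 2ab·Cov[X, Y] with a = 4, b = 3.
= 4²·99 + 3²·24.8 + 2·4·3·(-5)
= 1584 + 223.2 + (-120) = 1687.2.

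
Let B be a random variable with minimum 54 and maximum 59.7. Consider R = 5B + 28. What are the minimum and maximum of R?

min(R) = 298, max(R) = 326.5

a = 5 > 0, so min(R) = a·min(B)+b = 5·54 + 28 = 298 and max(R) = 5·59.7 + 28 = 326.5.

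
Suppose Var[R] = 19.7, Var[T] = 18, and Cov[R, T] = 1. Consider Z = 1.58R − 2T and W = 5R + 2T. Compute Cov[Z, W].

By bilinearity, Cov[Z, W] = ac·Var[R] + bd·Var[T] + (ad+bc)·Cov[R, T], with a=1.58, b=-2, c=5, d=2.
ac·Var[R] = 1.58·5·19.7 = 155.63
bd·Var[T] = (-2)·2·18 = -72
(ad+bc)·Cov[R, T] = (-6.84)·1 = -6.84
Cov[Z, W] = 155.63 + (-72) + (-6.84) = 76.79.

Cov[Z, W] = 76.79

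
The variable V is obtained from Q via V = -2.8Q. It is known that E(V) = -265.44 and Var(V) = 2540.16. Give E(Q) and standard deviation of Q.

From V = -2.8Q: E(V) = a·E(Q) + b, so E(Q) = (E(V) − b)/a = (-265.44 − 0)/(-2.8) = 94.8.
standard deviation of V = √2540.16 = 50.4.
standard deviation of V = |a|·standard deviation of Q, so standard deviation of Q = 50.4/|-2.8| = 18.

E(Q) = 94.8, standard deviation of Q = 18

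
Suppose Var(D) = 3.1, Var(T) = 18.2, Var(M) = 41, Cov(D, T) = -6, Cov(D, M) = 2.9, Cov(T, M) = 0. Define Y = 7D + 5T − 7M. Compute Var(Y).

Var(Y) = 1911.7

Var(Y) = a²·Var(D) + b²·Var(T) + c²·Var(M) + 2ab·Cov(D, T) + 2ac·Cov(D, M) + 2bc·Cov(T, M), with a = 7, b = 5, c = -7.
= 151.9 + 455 + 2009 + (-420) + (-284.2) + 0
= 1911.7.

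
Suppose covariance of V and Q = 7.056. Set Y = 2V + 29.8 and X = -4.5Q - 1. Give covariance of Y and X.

covariance of Y and X = -63.504

covariance of Y and X = a·c·covariance of V and Q = 2·(-4.5)·7.056 = -63.504. Additive constants drop out.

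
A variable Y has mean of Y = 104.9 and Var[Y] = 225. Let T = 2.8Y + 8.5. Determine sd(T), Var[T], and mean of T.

T = 2.8Y + 8.5 is linear with a = 2.8, b = 8.5.
sd(Y) = √225 = 15.
sd(T) = |a|·sd(Y) = |2.8|·15 = 42.
Var[T] = a²·Var[Y] = 2.8²·225 = 1764 (the additive constant 8.5 does not affect variance).
mean of T = a·mean of Y + b = 2.8·104.9 + 8.5 = 302.22.

sd(T) = 42, Var[T] = 1764, mean of T = 302.22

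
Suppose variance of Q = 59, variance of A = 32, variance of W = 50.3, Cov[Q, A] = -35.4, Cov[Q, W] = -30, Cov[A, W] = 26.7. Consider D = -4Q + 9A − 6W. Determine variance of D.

variance of D = 3572

variance of D = a²·variance of Q + b²·variance of A + c²·variance of W + 2ab·Cov[Q, A] + 2ac·Cov[Q, W] + 2bc·Cov[A, W], with a = -4, b = 9, c = -6.
= 944 + 2592 + 1810.8 + 2548.8 + (-1440) + (-2883.6)
= 3572.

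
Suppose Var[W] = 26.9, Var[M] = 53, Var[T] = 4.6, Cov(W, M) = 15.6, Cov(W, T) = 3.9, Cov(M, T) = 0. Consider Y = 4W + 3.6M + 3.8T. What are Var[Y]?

Var[Y] = a²·Var[W] + b²·Var[M] + c²·Var[T] + 2ab·Cov(W, M) + 2ac·Cov(W, T) + 2bc·Cov(M, T), with a = 4, b = 3.6, c = 3.8.
= 430.4 + 686.88 + 66.424 + 449.28 + 118.56 + 0
= 1751.544.

Var[Y] = 1751.544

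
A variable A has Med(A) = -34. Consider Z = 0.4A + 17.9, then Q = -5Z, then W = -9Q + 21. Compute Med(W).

Med(W) = 214.5

Med(Z) = 0.4·(-34) + 17.9 = 4.3.
Med(Q) = (-5)·4.3 = -21.5.
Med(W) = (-9)·(-21.5) + 21 = 214.5.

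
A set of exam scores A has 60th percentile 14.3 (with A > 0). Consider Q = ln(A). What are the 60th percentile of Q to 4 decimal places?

60th percentile of Q = 2.6603

ln(A) is increasing, so P_{60}(Q) = g(P_{60}(A)) ≈ 2.6603.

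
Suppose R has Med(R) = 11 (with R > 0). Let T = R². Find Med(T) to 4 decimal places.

Med(T) = 121

R² is monotone on this domain, so Med(T) = square(11) = 121.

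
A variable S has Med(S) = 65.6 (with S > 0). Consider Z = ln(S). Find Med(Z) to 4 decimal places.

ln(S) is monotone on this domain, so Med(Z) = ln(65.6) ≈ 4.1836.

Med(Z) = 4.1836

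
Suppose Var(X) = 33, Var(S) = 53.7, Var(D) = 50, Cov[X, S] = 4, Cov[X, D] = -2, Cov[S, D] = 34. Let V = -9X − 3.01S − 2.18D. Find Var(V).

Var(V) = 3981.58977

Var(V) = a²·Var(X) + b²·Var(S) + c²·Var(D) + 2ab·Cov[X, S] + 2ac·Cov[X, D] + 2bc·Cov[S, D], with a = -9, b = -3.01, c = -2.18.
= 2673 + 486.52737 + 237.62 + 216.72 + (-78.48) + 446.2024
= 3981.58977.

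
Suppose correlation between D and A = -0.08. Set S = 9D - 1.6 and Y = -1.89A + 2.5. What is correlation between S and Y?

Linear rescalings preserve |correlation|; the slopes 9 and -1.89 have opposite signs, so the correlation flips sign: correlation between S and Y = −correlation between D and A = 0.08.

correlation between S and Y = 0.08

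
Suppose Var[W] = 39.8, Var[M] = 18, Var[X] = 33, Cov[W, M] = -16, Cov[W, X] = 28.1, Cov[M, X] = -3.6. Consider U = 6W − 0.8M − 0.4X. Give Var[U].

Var[U] = 1466.016

Var[U] = a²·Var[W] + b²·Var[M] + c²·Var[X] + 2ab·Cov[W, M] + 2ac·Cov[W, X] + 2bc·Cov[M, X], with a = 6, b = -0.8, c = -0.4.
= 1432.8 + 11.52 + 5.28 + 153.6 + (-134.88) + (-2.304)
= 1466.016.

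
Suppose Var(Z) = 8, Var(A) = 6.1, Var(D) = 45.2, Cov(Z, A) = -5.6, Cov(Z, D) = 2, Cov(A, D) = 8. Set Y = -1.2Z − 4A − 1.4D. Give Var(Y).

Var(Y) = 240.272

Var(Y) = a²·Var(Z) + b²·Var(A) + c²·Var(D) + 2ab·Cov(Z, A) + 2ac·Cov(Z, D) + 2bc·Cov(A, D), with a = -1.2, b = -4, c = -1.4.
= 11.52 + 97.6 + 88.592 + (-53.76) + 6.72 + 89.6
= 240.272.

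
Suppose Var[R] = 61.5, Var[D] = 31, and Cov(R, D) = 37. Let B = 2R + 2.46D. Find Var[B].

Var[B] = 797.6796

Var[B] = a²·Var[R] + b²·Var[D] + 2ab·Cov(R, D) with a = 2, b = 2.46.
= 2²·61.5 + 2.46²·31 + 2·2·2.46·37
= 246 + 187.5996 + 364.08 = 797.6796.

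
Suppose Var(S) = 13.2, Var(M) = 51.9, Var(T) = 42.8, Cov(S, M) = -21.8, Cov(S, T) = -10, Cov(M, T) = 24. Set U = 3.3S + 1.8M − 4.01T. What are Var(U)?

Var(U) = a²·Var(S) + b²·Var(M) + c²·Var(T) + 2ab·Cov(S, M) + 2ac·Cov(S, T) + 2bc·Cov(M, T), with a = 3.3, b = 1.8, c = -4.01.
= 143.748 + 168.156 + 688.22828 + (-258.984) + 264.66 + (-346.464)
= 659.34428.

Var(U) = 659.34428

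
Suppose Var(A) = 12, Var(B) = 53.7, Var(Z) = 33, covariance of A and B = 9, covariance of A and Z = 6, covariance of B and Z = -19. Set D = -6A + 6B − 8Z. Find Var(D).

Var(D) = 6229.2

Var(D) = a²·Var(A) + b²·Var(B) + c²·Var(Z) + 2ab·covariance of A and B + 2ac·covariance of A and Z + 2bc·covariance of B and Z, with a = -6, b = 6, c = -8.
= 432 + 1933.2 + 2112 + (-648) + 576 + 1824
= 6229.2.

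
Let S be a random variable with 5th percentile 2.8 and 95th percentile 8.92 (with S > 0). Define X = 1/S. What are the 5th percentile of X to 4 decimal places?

5th percentile of X = 0.1121

1/S is decreasing on S > 0, so percentile order reverses: P_{5}(X) uses P_{95}(S) = 8.92.
P_{5}(X) = 1/8.92 ≈ 0.1121.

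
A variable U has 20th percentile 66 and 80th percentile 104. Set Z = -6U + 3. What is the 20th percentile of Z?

Since a = -6 < 0 the transformation is decreasing, reversing order: the 20th percentile of Z corresponds to the 80th percentile of U.
So P_{20}(Z) = a·P_{80}(U) + b = (-6)·104 + 3 = -621.

20th percentile of Z = -621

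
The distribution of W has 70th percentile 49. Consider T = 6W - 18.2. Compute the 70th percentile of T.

70th percentile of T = 275.8

Since a = 6 > 0 the transformation is increasing, so the 70th percentile of T = a·(P_{70} of W) + b = 6·49 + (-18.2) = 275.8.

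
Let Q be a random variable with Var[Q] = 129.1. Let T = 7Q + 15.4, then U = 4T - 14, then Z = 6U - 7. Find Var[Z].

Var[Z] = 3643718.4

Var[T] = 7²·129.1 = 6325.9.
Var[U] = 4²·6325.9 = 101214.4.
Var[Z] = 6²·101214.4 = 3643718.4.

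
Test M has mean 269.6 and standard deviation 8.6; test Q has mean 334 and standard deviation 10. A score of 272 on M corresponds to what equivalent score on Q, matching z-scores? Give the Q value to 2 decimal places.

Q = 336.79

z = (272 − 269.6)/8.6 ≈ 0.2791.
Q = 334 + z·10 = 334 + (272 − 269.6)·10/8.6 ≈ 336.79.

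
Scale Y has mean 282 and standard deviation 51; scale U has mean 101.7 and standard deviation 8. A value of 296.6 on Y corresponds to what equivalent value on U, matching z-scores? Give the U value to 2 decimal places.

U = 103.99

z = (296.6 − 282)/51 ≈ 0.2863.
U = 101.7 + z·8 = 101.7 + (296.6 − 282)·8/51 ≈ 103.99.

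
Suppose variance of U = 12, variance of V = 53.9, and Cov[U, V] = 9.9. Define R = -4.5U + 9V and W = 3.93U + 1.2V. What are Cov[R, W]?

By bilinearity, Cov[R, W] = ac·variance of U + bd·variance of V + (ad+bc)·Cov[U, V], with a=-4.5, b=9, c=3.93, d=1.2.
ac·variance of U = (-4.5)·3.93·12 = -212.22
bd·variance of V = 9·1.2·53.9 = 582.12
(ad+bc)·Cov[U, V] = (29.97)·9.9 = 296.703
Cov[R, W] = -212.22 + 582.12 + 296.703 = 666.603.

Cov[R, W] = 666.603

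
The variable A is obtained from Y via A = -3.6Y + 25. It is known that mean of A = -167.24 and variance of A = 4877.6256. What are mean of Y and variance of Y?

From A = -3.6Y + 25: mean of A = a·mean of Y + b, so mean of Y = (mean of A − b)/a = (-167.24 − 25)/(-3.6) = 53.4.
variance of A = a²·variance of Y, so variance of Y = 4877.6256/(-3.6)² = 376.36.

mean of Y = 53.4, variance of Y = 376.36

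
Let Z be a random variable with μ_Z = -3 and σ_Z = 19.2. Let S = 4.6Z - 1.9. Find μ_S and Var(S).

S = 4.6Z - 1.9 is linear with a = 4.6, b = -1.9.
μ_S = a·μ_Z + b = 4.6·(-3) + (-1.9) = -15.7.
Var(Z) = 19.2² = 368.64.
Var(S) = a²·Var(Z) = 4.6²·368.64 = 7800.4224 (the additive constant -1.9 does not affect variance).

μ_S = -15.7, Var(S) = 7800.4224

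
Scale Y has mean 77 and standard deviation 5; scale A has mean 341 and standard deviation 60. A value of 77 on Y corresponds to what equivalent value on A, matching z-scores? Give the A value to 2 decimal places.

z = (77 − 77)/5 = 0.
A = 341 + z·60 = 341 + (77 − 77)·60/5 = 341.00.

A = 341.00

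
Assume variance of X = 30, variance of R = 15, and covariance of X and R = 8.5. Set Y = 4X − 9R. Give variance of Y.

variance of Y = 1083

variance of Y = a²·variance of X + b²·variance of R + 2ab·covariance of X and R with a = 4, b = -9.
= 4²·30 + (-9)²·15 + 2·4·(-9)·8.5
= 480 + 1215 + (-612) = 1083.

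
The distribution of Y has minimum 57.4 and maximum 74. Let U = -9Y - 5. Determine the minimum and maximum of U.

min(U) = -671, max(U) = -521.6

a = -9 < 0, so order reverses: min(U) = a·max(Y)+b = (-9)·74 + (-5) = -671; max(U) = a·min(Y)+b = (-9)·57.4 + (-5) = -521.6.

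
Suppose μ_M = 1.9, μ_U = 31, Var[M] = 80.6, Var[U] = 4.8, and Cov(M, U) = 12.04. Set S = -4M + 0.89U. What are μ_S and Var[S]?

μ_S = 19.99, Var[S] = 1207.67728

μ_S = (-4)·μ_M + 0.89·μ_U = (-4)·1.9 + 0.89·31 = 19.99.
Var[S] = a²·Var[M] + b²·Var[U] + 2ab·Cov(M, U) with a = -4, b = 0.89.
= (-4)²·80.6 + 0.89²·4.8 + 2·(-4)·0.89·12.04
= 1289.6 + 3.80208 + (-85.7248) = 1207.67728.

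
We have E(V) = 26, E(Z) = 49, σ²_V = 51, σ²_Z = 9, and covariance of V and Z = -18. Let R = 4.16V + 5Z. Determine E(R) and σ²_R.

E(R) = 353.16, σ²_R = 358.7856

E(R) = 4.16·E(V) + 5·E(Z) = 4.16·26 + 5·49 = 353.16.
σ²_R = a²·σ²_V + b²·σ²_Z + 2ab·covariance of V and Z with a = 4.16, b = 5.
= 4.16²·51 + 5²·9 + 2·4.16·5·(-18)
= 882.5856 + 225 + (-748.8) = 358.7856.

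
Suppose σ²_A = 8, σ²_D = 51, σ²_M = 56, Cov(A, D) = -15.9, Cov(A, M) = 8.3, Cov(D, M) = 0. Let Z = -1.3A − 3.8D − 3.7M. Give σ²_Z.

σ²_Z = a²·σ²_A + b²·σ²_D + c²·σ²_M + 2ab·Cov(A, D) + 2ac·Cov(A, M) + 2bc·Cov(D, M), with a = -1.3, b = -3.8, c = -3.7.
= 13.52 + 736.44 + 766.64 + (-157.092) + 79.846 + 0
= 1439.354.

σ²_Z = 1439.354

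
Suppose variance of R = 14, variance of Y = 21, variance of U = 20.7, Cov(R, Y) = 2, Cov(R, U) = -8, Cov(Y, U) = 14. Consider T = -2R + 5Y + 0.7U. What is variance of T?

variance of T = a²·variance of R + b²·variance of Y + c²·variance of U + 2ab·Cov(R, Y) + 2ac·Cov(R, U) + 2bc·Cov(Y, U), with a = -2, b = 5, c = 0.7.
= 56 + 525 + 10.143 + (-40) + 22.4 + 98
= 671.543.

variance of T = 671.543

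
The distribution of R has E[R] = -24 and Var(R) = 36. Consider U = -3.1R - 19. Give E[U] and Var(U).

U = -3.1R - 19 is linear with a = -3.1, b = -19.
E[U] = a·E[R] + b = (-3.1)·(-24) + (-19) = 55.4.
Var(U) = a²·Var(R) = (-3.1)²·36 = 345.96 (the additive constant -19 does not affect variance).

E[U] = 55.4, Var(U) = 345.96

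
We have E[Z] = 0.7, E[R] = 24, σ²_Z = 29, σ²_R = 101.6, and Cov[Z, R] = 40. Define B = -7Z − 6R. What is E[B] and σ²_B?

E[B] = (-7)·E[Z] + (-6)·E[R] = (-7)·0.7 + (-6)·24 = -148.9.
σ²_B = a²·σ²_Z + b²·σ²_R + 2ab·Cov[Z, R] with a = -7, b = -6.
= (-7)²·29 + (-6)²·101.6 + 2·(-7)·(-6)·40
= 1421 + 3657.6 + 3360 = 8438.6.

E[B] = -148.9, σ²_B = 8438.6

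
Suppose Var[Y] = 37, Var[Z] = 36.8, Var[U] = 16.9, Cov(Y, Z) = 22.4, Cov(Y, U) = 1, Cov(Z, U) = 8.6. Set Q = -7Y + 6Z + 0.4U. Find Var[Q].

Var[Q] = 1294.584

Var[Q] = a²·Var[Y] + b²·Var[Z] + c²·Var[U] + 2ab·Cov(Y, Z) + 2ac·Cov(Y, U) + 2bc·Cov(Z, U), with a = -7, b = 6, c = 0.4.
= 1813 + 1324.8 + 2.704 + (-1881.6) + (-5.6) + 41.28
= 1294.584.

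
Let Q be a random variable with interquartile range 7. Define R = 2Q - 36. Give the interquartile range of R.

Under R = aQ + b, IQR(R) = |a|·IQR(Q) = |2|·7 = 14 (shifts cancel; spread scales by |a|).

IQR(R) = 14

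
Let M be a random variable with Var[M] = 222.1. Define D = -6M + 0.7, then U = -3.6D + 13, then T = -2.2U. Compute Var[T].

Var[D] = (-6)²·222.1 = 7995.6.
Var[U] = (-3.6)²·7995.6 = 103622.976.
Var[T] = (-2.2)²·103622.976 = 501535.20384.

Var[T] = 501535.20384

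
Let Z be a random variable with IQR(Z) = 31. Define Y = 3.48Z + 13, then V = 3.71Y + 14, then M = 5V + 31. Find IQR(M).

IQR(Y) = |3.48|·31 = 107.88.
IQR(V) = |3.71|·107.88 = 400.2348.
IQR(M) = |5|·400.2348 = 2001.174.

IQR(M) = 2001.174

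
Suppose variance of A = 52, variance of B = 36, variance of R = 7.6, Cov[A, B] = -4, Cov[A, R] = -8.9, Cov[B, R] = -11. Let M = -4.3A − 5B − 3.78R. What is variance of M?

variance of M = 1092.95064

variance of M = a²·variance of A + b²·variance of B + c²·variance of R + 2ab·Cov[A, B] + 2ac·Cov[A, R] + 2bc·Cov[B, R], with a = -4.3, b = -5, c = -3.78.
= 961.48 + 900 + 108.59184 + (-172) + (-289.3212) + (-415.8)
= 1092.95064.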